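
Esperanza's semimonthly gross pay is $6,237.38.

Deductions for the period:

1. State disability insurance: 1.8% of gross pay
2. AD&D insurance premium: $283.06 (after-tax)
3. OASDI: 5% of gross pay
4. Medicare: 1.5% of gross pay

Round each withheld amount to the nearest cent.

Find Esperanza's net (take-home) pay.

Medicare: $6,237.38 × 0.015 = $93.56
State disability insurance: $6,237.38 × 0.018 = $112.27
OASDI: $6,237.38 × 0.05 = $311.87
AD&D insurance premium: $283.06
Total deductions = $93.56 + $112.27 + $311.87 + $283.06 = $800.76
Net pay = $6,237.38 − $800.76 = $5,436.62

$5,436.62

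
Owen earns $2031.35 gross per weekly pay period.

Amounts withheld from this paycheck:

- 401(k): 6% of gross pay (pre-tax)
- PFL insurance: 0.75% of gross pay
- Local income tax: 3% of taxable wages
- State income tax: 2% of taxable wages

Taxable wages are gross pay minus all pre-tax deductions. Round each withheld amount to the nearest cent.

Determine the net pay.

401(k): $2031.35 × 0.06 = $121.88
Taxable wages = $2031.35 − $121.88 = $1909.47
Local income tax: $1909.47 × 0.03 = $57.28
State income tax: $1909.47 × 0.02 = $38.19
PFL insurance: $2031.35 × 0.0075 = $15.24
Total deductions = $121.88 + $57.28 + $38.19 + $15.24 = $232.59
Net pay = $2031.35 − $232.59 = $1798.76

$1798.76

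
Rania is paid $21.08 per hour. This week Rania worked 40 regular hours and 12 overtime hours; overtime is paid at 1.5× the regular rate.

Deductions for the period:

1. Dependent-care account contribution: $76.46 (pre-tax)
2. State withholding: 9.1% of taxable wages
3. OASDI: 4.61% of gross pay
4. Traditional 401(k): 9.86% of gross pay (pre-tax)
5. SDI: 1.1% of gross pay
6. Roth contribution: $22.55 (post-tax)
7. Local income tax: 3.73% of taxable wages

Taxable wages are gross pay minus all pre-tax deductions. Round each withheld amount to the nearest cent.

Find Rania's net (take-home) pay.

$801.68

Regular pay: 40 × $21.08 = $843.20
Overtime pay: 12 × $21.08 × 1.5 = $379.44
Gross pay = $843.20 + $379.44 = $1222.64
Traditional 401(k): $1222.64 × 0.0986 = $120.55
Dependent-care account contribution: $76.46
Pre-tax total = $120.55 + $76.46 = $197.01
Taxable wages = $1222.64 − $197.01 = $1025.63
Local income tax: $1025.63 × 0.0373 = $38.26
State withholding: $1025.63 × 0.091 = $93.33
SDI: $1222.64 × 0.011 = $13.45
OASDI: $1222.64 × 0.0461 = $56.36
Roth contribution: $22.55
Total deductions = $120.55 + $76.46 + $38.26 + $93.33 + $13.45 + $56.36 + $22.55 = $420.96
Net pay = $1222.64 − $420.96 = $801.68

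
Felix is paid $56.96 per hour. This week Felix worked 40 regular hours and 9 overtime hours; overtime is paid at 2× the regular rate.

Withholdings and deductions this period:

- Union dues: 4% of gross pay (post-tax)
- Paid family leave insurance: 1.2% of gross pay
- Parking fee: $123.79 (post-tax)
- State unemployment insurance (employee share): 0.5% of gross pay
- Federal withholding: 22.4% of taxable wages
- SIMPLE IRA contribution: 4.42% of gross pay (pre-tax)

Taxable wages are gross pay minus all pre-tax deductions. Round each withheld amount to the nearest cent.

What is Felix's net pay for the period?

Regular pay: 40 × $56.96 = $2,278.40
Overtime pay: 9 × $56.96 × 2 = $1,025.28
Gross pay = $2,278.40 + $1,025.28 = $3,303.68
SIMPLE IRA contribution: $3,303.68 × 0.0442 = $146.02
Taxable wages = $3,303.68 − $146.02 = $3,157.66
Federal withholding: $3,157.66 × 0.224 = $707.32
Paid family leave insurance: $3,303.68 × 0.012 = $39.64
State unemployment insurance (employee share): $3,303.68 × 0.005 = $16.52
Union dues: $3,303.68 × 0.04 = $132.15
Parking fee: $123.79
Total deductions = $146.02 + $707.32 + $39.64 + $16.52 + $132.15 + $123.79 = $1,165.44
Net pay = $3,303.68 − $1,165.44 = $2,138.24

$2,138.24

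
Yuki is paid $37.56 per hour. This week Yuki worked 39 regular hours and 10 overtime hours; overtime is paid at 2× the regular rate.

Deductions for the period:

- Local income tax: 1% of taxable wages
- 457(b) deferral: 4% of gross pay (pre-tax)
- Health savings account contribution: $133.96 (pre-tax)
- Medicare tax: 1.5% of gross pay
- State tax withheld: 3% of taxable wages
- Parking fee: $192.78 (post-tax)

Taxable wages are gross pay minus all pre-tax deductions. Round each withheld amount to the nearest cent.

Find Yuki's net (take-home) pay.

$1687.69

Regular pay: 39 × $37.56 = $1464.84
Overtime pay: 10 × $37.56 × 2 = $751.20
Gross pay = $1464.84 + $751.20 = $2216.04
Health savings account contribution: $133.96
457(b) deferral: $2216.04 × 0.04 = $88.64
Pre-tax total = $133.96 + $88.64 = $222.60
Taxable wages = $2216.04 − $222.60 = $1993.44
State tax withheld: $1993.44 × 0.03 = $59.80
Local income tax: $1993.44 × 0.01 = $19.93
Medicare tax: $2216.04 × 0.015 = $33.24
Parking fee: $192.78
Total deductions = $133.96 + $88.64 + $59.80 + $19.93 + $33.24 + $192.78 = $528.35
Net pay = $2216.04 − $528.35 = $1687.69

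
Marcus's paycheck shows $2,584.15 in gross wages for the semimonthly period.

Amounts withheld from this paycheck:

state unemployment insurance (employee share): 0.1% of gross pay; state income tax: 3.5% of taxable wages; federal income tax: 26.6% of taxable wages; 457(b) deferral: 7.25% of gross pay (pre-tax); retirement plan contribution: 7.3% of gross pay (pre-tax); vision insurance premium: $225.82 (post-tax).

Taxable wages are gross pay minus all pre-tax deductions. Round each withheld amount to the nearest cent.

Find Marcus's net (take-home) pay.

457(b) deferral: $2,584.15 × 0.0725 = $187.35
Retirement plan contribution: $2,584.15 × 0.073 = $188.64
Pre-tax total = $187.35 + $188.64 = $375.99
Taxable wages = $2,584.15 − $375.99 = $2,208.16
State income tax: $2,208.16 × 0.035 = $77.29
Federal income tax: $2,208.16 × 0.266 = $587.37
State unemployment insurance (employee share): $2,584.15 × 0.001 = $2.58
Vision insurance premium: $225.82
Total deductions = $187.35 + $188.64 + $77.29 + $587.37 + $2.58 + $225.82 = $1,269.05
Net pay = $2,584.15 − $1,269.05 = $1,315.10

$1,315.10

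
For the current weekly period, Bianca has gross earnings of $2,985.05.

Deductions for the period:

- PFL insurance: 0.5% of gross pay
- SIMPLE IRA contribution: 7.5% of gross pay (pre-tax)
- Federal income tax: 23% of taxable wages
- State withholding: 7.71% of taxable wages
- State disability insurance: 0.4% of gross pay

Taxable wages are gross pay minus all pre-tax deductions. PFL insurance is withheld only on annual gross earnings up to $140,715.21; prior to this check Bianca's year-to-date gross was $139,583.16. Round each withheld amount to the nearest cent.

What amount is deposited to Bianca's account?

SIMPLE IRA contribution: $2,985.05 × 0.075 = $223.88
Taxable wages = $2,985.05 − $223.88 = $2,761.17
State withholding: $2,761.17 × 0.0771 = $212.89
Federal income tax: $2,761.17 × 0.23 = $635.07
State disability insurance: $2,985.05 × 0.004 = $11.94
PFL insurance: only $140,715.21 − $139,583.16 = $1,132.05 of this check is subject → $1,132.05 × 0.005 = $5.66
Total deductions = $223.88 + $212.89 + $635.07 + $11.94 + $5.66 = $1,089.44
Net pay = $2,985.05 − $1,089.44 = $1,895.61

$1,895.61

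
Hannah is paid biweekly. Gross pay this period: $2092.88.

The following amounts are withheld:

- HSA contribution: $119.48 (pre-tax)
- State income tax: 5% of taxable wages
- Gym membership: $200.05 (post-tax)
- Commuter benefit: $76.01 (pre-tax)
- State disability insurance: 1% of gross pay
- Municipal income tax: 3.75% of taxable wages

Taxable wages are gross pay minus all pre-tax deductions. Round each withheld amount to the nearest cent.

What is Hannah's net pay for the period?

HSA contribution: $119.48
Commuter benefit: $76.01
Pre-tax total = $119.48 + $76.01 = $195.49
Taxable wages = $2092.88 − $195.49 = $1897.39
State income tax: $1897.39 × 0.05 = $94.87
Municipal income tax: $1897.39 × 0.0375 = $71.15
State disability insurance: $2092.88 × 0.01 = $20.93
Gym membership: $200.05
Total deductions = $119.48 + $76.01 + $94.87 + $71.15 + $20.93 + $200.05 = $582.49
Net pay = $2092.88 − $582.49 = $1510.39

$1510.39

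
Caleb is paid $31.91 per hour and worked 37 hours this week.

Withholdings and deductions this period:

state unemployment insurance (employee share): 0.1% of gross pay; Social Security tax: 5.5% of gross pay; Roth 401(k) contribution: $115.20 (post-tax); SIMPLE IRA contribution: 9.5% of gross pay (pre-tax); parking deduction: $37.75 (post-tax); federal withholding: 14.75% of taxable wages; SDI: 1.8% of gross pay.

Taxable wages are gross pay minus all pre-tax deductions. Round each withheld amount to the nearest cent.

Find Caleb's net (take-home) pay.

Gross pay: 37 × $31.91 = $1,180.67
SIMPLE IRA contribution: $1,180.67 × 0.095 = $112.16
Taxable wages = $1,180.67 − $112.16 = $1,068.51
Federal withholding: $1,068.51 × 0.1475 = $157.61
Social Security tax: $1,180.67 × 0.055 = $64.94
State unemployment insurance (employee share): $1,180.67 × 0.001 = $1.18
SDI: $1,180.67 × 0.018 = $21.25
Roth 401(k) contribution: $115.20
Parking deduction: $37.75
Total deductions = $112.16 + $157.61 + $64.94 + $1.18 + $21.25 + $115.20 + $37.75 = $510.09
Net pay = $1,180.67 − $510.09 = $670.58

$670.58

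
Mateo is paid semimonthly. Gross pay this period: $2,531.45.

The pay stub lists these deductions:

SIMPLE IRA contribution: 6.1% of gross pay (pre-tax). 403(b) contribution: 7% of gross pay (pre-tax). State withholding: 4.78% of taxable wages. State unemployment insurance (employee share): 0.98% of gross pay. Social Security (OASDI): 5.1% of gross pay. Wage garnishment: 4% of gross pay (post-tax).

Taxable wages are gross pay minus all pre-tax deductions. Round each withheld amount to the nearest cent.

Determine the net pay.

$1,839.51

SIMPLE IRA contribution: $2,531.45 × 0.061 = $154.42
403(b) contribution: $2,531.45 × 0.07 = $177.20
Pre-tax total = $154.42 + $177.20 = $331.62
Taxable wages = $2,531.45 − $331.62 = $2,199.83
State withholding: $2,199.83 × 0.0478 = $105.15
Social Security (OASDI): $2,531.45 × 0.051 = $129.10
State unemployment insurance (employee share): $2,531.45 × 0.0098 = $24.81
Wage garnishment: $2,531.45 × 0.04 = $101.26
Total deductions = $154.42 + $177.20 + $105.15 + $129.10 + $24.81 + $101.26 = $691.94
Net pay = $2,531.45 − $691.94 = $1,839.51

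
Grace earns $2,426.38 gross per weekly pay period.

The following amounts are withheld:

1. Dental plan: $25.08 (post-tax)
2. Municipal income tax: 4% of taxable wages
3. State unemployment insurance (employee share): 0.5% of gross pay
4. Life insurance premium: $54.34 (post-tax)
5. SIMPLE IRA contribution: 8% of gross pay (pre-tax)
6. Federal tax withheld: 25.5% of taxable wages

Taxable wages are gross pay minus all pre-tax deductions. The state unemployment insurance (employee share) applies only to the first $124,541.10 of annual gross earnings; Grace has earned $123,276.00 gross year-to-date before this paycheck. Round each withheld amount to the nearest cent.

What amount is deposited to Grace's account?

SIMPLE IRA contribution: $2,426.38 × 0.08 = $194.11
Taxable wages = $2,426.38 − $194.11 = $2,232.27
Municipal income tax: $2,232.27 × 0.04 = $89.29
Federal tax withheld: $2,232.27 × 0.255 = $569.23
State unemployment insurance (employee share): only $124,541.10 − $123,276.00 = $1,265.10 of this check is subject → $1,265.10 × 0.005 = $6.33
Dental plan: $25.08
Life insurance premium: $54.34
Total deductions = $194.11 + $89.29 + $569.23 + $6.33 + $25.08 + $54.34 = $938.38
Net pay = $2,426.38 − $938.38 = $1,488.00

$1,488.00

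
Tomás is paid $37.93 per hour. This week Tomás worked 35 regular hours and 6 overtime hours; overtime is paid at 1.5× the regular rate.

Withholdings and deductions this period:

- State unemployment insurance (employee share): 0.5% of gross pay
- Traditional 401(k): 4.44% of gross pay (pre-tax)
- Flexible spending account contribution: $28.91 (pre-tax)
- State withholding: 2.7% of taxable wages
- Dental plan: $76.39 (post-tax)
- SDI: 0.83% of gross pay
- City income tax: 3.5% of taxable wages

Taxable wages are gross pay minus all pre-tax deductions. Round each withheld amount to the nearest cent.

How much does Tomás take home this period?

Regular pay: 35 × $37.93 = $1327.55
Overtime pay: 6 × $37.93 × 1.5 = $341.37
Gross pay = $1327.55 + $341.37 = $1668.92
Flexible spending account contribution: $28.91
Traditional 401(k): $1668.92 × 0.0444 = $74.10
Pre-tax total = $28.91 + $74.10 = $103.01
Taxable wages = $1668.92 − $103.01 = $1565.91
City income tax: $1565.91 × 0.035 = $54.81
State withholding: $1565.91 × 0.027 = $42.28
SDI: $1668.92 × 0.0083 = $13.85
State unemployment insurance (employee share): $1668.92 × 0.005 = $8.34
Dental plan: $76.39
Total deductions = $28.91 + $74.10 + $54.81 + $42.28 + $13.85 + $8.34 + $76.39 = $298.68
Net pay = $1668.92 − $298.68 = $1370.24

$1370.24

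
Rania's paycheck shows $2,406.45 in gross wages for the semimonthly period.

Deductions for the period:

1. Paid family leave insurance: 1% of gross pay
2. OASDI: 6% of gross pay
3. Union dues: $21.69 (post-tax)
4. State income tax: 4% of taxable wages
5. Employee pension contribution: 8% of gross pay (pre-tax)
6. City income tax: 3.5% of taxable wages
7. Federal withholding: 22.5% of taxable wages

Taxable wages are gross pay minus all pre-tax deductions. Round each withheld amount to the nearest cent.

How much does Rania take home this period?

$1,359.61

Employee pension contribution: $2,406.45 × 0.08 = $192.52
Taxable wages = $2,406.45 − $192.52 = $2,213.93
City income tax: $2,213.93 × 0.035 = $77.49
Federal withholding: $2,213.93 × 0.225 = $498.13
State income tax: $2,213.93 × 0.04 = $88.56
OASDI: $2,406.45 × 0.06 = $144.39
Paid family leave insurance: $2,406.45 × 0.01 = $24.06
Union dues: $21.69
Total deductions = $192.52 + $77.49 + $498.13 + $88.56 + $144.39 + $24.06 + $21.69 = $1,046.84
Net pay = $2,406.45 − $1,046.84 = $1,359.61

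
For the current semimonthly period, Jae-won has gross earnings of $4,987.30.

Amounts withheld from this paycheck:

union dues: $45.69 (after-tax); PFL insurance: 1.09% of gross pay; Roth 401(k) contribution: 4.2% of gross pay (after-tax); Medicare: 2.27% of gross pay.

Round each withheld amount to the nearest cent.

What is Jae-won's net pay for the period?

Medicare: $4,987.30 × 0.0227 = $113.21
PFL insurance: $4,987.30 × 0.0109 = $54.36
Union dues: $45.69
Roth 401(k) contribution: $4,987.30 × 0.042 = $209.47
Total deductions = $113.21 + $54.36 + $45.69 + $209.47 = $422.73
Net pay = $4,987.30 − $422.73 = $4,564.57

$4,564.57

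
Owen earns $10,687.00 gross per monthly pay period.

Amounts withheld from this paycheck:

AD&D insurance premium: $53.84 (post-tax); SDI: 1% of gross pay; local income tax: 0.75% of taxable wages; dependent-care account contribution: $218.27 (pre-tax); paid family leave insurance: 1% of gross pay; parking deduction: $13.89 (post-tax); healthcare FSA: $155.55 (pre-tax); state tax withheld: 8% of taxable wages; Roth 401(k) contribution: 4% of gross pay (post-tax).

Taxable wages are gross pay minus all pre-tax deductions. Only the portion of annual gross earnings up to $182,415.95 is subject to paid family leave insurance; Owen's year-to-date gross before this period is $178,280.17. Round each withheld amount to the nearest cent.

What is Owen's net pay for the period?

Dependent-care account contribution: $218.27
Healthcare FSA: $155.55
Pre-tax total = $218.27 + $155.55 = $373.82
Taxable wages = $10,687.00 − $373.82 = $10,313.18
State tax withheld: $10,313.18 × 0.08 = $825.05
Local income tax: $10,313.18 × 0.0075 = $77.35
Paid family leave insurance: only $182,415.95 − $178,280.17 = $4,135.78 of this check is subject → $4,135.78 × 0.01 = $41.36
SDI: $10,687.00 × 0.01 = $106.87
AD&D insurance premium: $53.84
Roth 401(k) contribution: $10,687.00 × 0.04 = $427.48
Parking deduction: $13.89
Total deductions = $218.27 + $155.55 + $825.05 + $77.35 + $41.36 + $106.87 + $53.84 + $427.48 + $13.89 = $1,919.66
Net pay = $10,687.00 − $1,919.66 = $8,767.34

$8,767.34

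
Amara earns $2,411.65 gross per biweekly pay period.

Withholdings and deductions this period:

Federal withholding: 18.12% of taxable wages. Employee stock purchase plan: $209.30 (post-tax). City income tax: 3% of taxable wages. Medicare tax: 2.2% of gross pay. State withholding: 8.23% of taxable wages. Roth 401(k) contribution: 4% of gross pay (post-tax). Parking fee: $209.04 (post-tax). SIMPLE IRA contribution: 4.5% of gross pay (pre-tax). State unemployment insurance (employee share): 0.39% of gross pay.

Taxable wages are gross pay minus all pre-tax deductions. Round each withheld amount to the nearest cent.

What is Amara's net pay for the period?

SIMPLE IRA contribution: $2,411.65 × 0.045 = $108.52
Taxable wages = $2,411.65 − $108.52 = $2,303.13
State withholding: $2,303.13 × 0.0823 = $189.55
City income tax: $2,303.13 × 0.03 = $69.09
Federal withholding: $2,303.13 × 0.1812 = $417.33
State unemployment insurance (employee share): $2,411.65 × 0.0039 = $9.41
Medicare tax: $2,411.65 × 0.022 = $53.06
Employee stock purchase plan: $209.30
Roth 401(k) contribution: $2,411.65 × 0.04 = $96.47
Parking fee: $209.04
Total deductions = $108.52 + $189.55 + $69.09 + $417.33 + $9.41 + $53.06 + $209.30 + $96.47 + $209.04 = $1,361.77
Net pay = $2,411.65 − $1,361.77 = $1,049.88

$1,049.88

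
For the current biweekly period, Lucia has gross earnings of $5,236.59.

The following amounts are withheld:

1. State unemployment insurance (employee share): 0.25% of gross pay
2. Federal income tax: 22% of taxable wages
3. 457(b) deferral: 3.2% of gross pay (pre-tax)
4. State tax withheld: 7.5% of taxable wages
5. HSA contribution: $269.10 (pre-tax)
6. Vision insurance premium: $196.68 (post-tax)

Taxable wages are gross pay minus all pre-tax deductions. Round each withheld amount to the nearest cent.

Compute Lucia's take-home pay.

HSA contribution: $269.10
457(b) deferral: $5,236.59 × 0.032 = $167.57
Pre-tax total = $269.10 + $167.57 = $436.67
Taxable wages = $5,236.59 − $436.67 = $4,799.92
State tax withheld: $4,799.92 × 0.075 = $359.99
Federal income tax: $4,799.92 × 0.22 = $1,055.98
State unemployment insurance (employee share): $5,236.59 × 0.0025 = $13.09
Vision insurance premium: $196.68
Total deductions = $269.10 + $167.57 + $359.99 + $1,055.98 + $13.09 + $196.68 = $2,062.41
Net pay = $5,236.59 − $2,062.41 = $3,174.18

$3,174.18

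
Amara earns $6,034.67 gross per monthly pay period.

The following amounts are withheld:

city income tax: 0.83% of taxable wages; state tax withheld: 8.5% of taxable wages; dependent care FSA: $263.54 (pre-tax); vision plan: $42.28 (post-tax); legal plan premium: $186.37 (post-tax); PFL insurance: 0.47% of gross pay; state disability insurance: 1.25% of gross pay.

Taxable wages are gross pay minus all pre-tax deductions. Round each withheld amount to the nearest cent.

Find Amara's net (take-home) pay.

$4,900.24

Dependent care FSA: $263.54
Taxable wages = $6,034.67 − $263.54 = $5,771.13
State tax withheld: $5,771.13 × 0.085 = $490.55
City income tax: $5,771.13 × 0.0083 = $47.90
State disability insurance: $6,034.67 × 0.0125 = $75.43
PFL insurance: $6,034.67 × 0.0047 = $28.36
Legal plan premium: $186.37
Vision plan: $42.28
Total deductions = $263.54 + $490.55 + $47.90 + $75.43 + $28.36 + $186.37 + $42.28 = $1,134.43
Net pay = $6,034.67 − $1,134.43 = $4,900.24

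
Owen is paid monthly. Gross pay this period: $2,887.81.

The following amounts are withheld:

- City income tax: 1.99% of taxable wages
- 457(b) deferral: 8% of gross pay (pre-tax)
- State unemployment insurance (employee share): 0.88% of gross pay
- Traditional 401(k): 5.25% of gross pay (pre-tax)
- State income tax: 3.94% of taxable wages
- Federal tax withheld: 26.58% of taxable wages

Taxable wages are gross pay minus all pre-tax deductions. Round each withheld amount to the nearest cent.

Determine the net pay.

Traditional 401(k): $2,887.81 × 0.0525 = $151.61
457(b) deferral: $2,887.81 × 0.08 = $231.02
Pre-tax total = $151.61 + $231.02 = $382.63
Taxable wages = $2,887.81 − $382.63 = $2,505.18
City income tax: $2,505.18 × 0.0199 = $49.85
Federal tax withheld: $2,505.18 × 0.2658 = $665.88
State income tax: $2,505.18 × 0.0394 = $98.70
State unemployment insurance (employee share): $2,887.81 × 0.0088 = $25.41
Total deductions = $151.61 + $231.02 + $49.85 + $665.88 + $98.70 + $25.41 = $1,222.47
Net pay = $2,887.81 − $1,222.47 = $1,665.34

$1,665.34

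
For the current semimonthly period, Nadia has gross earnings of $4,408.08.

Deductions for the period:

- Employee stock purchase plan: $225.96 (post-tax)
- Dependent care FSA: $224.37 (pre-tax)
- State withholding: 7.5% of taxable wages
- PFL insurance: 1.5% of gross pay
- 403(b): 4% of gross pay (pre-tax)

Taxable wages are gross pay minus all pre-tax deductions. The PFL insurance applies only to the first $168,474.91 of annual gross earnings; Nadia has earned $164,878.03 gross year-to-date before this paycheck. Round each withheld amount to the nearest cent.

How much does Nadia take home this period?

$3,426.93

Dependent care FSA: $224.37
403(b): $4,408.08 × 0.04 = $176.32
Pre-tax total = $224.37 + $176.32 = $400.69
Taxable wages = $4,408.08 − $400.69 = $4,007.39
State withholding: $4,007.39 × 0.075 = $300.55
PFL insurance: only $168,474.91 − $164,878.03 = $3,596.88 of this check is subject → $3,596.88 × 0.015 = $53.95
Employee stock purchase plan: $225.96
Total deductions = $224.37 + $176.32 + $300.55 + $53.95 + $225.96 = $981.15
Net pay = $4,408.08 − $981.15 = $3,426.93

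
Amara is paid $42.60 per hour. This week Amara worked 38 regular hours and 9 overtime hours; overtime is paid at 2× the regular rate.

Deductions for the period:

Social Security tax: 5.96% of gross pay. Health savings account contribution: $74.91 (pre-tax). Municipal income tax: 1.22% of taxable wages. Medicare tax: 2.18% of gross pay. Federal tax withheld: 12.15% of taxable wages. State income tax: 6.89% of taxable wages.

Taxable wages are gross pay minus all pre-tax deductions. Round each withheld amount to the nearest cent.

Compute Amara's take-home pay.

Regular pay: 38 × $42.60 = $1,618.80
Overtime pay: 9 × $42.60 × 2 = $766.80
Gross pay = $1,618.80 + $766.80 = $2,385.60
Health savings account contribution: $74.91
Taxable wages = $2,385.60 − $74.91 = $2,310.69
Municipal income tax: $2,310.69 × 0.0122 = $28.19
State income tax: $2,310.69 × 0.0689 = $159.21
Federal tax withheld: $2,310.69 × 0.1215 = $280.75
Medicare tax: $2,385.60 × 0.0218 = $52.01
Social Security tax: $2,385.60 × 0.0596 = $142.18
Total deductions = $74.91 + $28.19 + $159.21 + $280.75 + $52.01 + $142.18 = $737.25
Net pay = $2,385.60 − $737.25 = $1,648.35

$1,648.35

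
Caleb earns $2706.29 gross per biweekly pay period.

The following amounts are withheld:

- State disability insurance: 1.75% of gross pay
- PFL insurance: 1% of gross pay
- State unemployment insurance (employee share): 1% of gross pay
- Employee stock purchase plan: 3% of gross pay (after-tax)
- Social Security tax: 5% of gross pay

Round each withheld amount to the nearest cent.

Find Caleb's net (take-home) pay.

Social Security tax: $2706.29 × 0.05 = $135.31
PFL insurance: $2706.29 × 0.01 = $27.06
State unemployment insurance (employee share): $2706.29 × 0.01 = $27.06
State disability insurance: $2706.29 × 0.0175 = $47.36
Employee stock purchase plan: $2706.29 × 0.03 = $81.19
Total deductions = $135.31 + $27.06 + $27.06 + $47.36 + $81.19 = $317.98
Net pay = $2706.29 − $317.98 = $2388.31

$2388.31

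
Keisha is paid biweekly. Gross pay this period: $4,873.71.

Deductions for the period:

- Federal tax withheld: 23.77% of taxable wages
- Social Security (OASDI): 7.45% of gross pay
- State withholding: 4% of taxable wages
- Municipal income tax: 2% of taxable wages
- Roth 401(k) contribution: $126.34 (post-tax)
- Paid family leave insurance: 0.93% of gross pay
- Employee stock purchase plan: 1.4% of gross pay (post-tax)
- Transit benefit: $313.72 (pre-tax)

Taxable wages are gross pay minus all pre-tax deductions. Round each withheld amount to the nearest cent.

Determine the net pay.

Transit benefit: $313.72
Taxable wages = $4,873.71 − $313.72 = $4,559.99
State withholding: $4,559.99 × 0.04 = $182.40
Municipal income tax: $4,559.99 × 0.02 = $91.20
Federal tax withheld: $4,559.99 × 0.2377 = $1,083.91
Paid family leave insurance: $4,873.71 × 0.0093 = $45.33
Social Security (OASDI): $4,873.71 × 0.0745 = $363.09
Roth 401(k) contribution: $126.34
Employee stock purchase plan: $4,873.71 × 0.014 = $68.23
Total deductions = $313.72 + $182.40 + $91.20 + $1,083.91 + $45.33 + $363.09 + $126.34 + $68.23 = $2,274.22
Net pay = $4,873.71 − $2,274.22 = $2,599.49

$2,599.49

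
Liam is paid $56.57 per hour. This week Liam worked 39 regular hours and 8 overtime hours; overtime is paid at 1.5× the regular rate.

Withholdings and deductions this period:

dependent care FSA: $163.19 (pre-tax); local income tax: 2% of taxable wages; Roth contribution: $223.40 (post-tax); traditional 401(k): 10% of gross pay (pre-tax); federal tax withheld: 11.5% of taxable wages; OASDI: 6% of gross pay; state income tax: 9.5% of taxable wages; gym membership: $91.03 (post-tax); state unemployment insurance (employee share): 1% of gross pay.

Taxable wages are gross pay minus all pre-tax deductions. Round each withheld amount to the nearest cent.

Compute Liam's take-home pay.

$1,357.31

Regular pay: 39 × $56.57 = $2,206.23
Overtime pay: 8 × $56.57 × 1.5 = $678.84
Gross pay = $2,206.23 + $678.84 = $2,885.07
Dependent care FSA: $163.19
Traditional 401(k): $2,885.07 × 0.1 = $288.51
Pre-tax total = $163.19 + $288.51 = $451.70
Taxable wages = $2,885.07 − $451.70 = $2,433.37
State income tax: $2,433.37 × 0.095 = $231.17
Federal tax withheld: $2,433.37 × 0.115 = $279.84
Local income tax: $2,433.37 × 0.02 = $48.67
State unemployment insurance (employee share): $2,885.07 × 0.01 = $28.85
OASDI: $2,885.07 × 0.06 = $173.10
Gym membership: $91.03
Roth contribution: $223.40
Total deductions = $163.19 + $288.51 + $231.17 + $279.84 + $48.67 + $28.85 + $173.10 + $91.03 + $223.40 = $1,527.76
Net pay = $2,885.07 − $1,527.76 = $1,357.31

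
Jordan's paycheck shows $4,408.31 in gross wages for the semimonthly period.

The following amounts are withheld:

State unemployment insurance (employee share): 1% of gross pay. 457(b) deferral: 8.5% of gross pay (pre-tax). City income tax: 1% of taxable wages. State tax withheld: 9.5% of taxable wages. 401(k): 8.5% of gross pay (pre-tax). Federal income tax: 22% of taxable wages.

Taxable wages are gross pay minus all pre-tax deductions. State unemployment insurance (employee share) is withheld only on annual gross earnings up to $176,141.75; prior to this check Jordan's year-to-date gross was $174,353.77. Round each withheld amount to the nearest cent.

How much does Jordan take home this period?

457(b) deferral: $4,408.31 × 0.085 = $374.71
401(k): $4,408.31 × 0.085 = $374.71
Pre-tax total = $374.71 + $374.71 = $749.42
Taxable wages = $4,408.31 − $749.42 = $3,658.89
State tax withheld: $3,658.89 × 0.095 = $347.59
Federal income tax: $3,658.89 × 0.22 = $804.96
City income tax: $3,658.89 × 0.01 = $36.59
State unemployment insurance (employee share): only $176,141.75 − $174,353.77 = $1,787.98 of this check is subject → $1,787.98 × 0.01 = $17.88
Total deductions = $374.71 + $374.71 + $347.59 + $804.96 + $36.59 + $17.88 = $1,956.44
Net pay = $4,408.31 − $1,956.44 = $2,451.87

$2,451.87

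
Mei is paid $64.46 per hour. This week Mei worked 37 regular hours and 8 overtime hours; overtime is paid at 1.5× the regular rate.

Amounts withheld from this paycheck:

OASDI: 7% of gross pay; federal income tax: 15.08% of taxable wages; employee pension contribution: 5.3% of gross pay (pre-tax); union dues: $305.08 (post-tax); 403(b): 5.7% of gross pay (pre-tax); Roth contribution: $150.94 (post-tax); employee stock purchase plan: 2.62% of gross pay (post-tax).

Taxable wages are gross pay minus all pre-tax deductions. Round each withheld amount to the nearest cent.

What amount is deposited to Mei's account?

Regular pay: 37 × $64.46 = $2385.02
Overtime pay: 8 × $64.46 × 1.5 = $773.52
Gross pay = $2385.02 + $773.52 = $3158.54
Employee pension contribution: $3158.54 × 0.053 = $167.40
403(b): $3158.54 × 0.057 = $180.04
Pre-tax total = $167.40 + $180.04 = $347.44
Taxable wages = $3158.54 − $347.44 = $2811.10
Federal income tax: $2811.10 × 0.1508 = $423.91
OASDI: $3158.54 × 0.07 = $221.10
Employee stock purchase plan: $3158.54 × 0.0262 = $82.75
Union dues: $305.08
Roth contribution: $150.94
Total deductions = $167.40 + $180.04 + $423.91 + $221.10 + $82.75 + $305.08 + $150.94 = $1531.22
Net pay = $3158.54 − $1531.22 = $1627.32

$1627.32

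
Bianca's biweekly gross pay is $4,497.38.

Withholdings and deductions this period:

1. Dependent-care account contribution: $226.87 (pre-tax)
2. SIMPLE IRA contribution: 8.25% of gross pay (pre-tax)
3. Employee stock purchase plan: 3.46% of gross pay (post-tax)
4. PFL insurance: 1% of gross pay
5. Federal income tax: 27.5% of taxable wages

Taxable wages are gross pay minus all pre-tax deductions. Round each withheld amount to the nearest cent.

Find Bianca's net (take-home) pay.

$2,626.54

Dependent-care account contribution: $226.87
SIMPLE IRA contribution: $4,497.38 × 0.0825 = $371.03
Pre-tax total = $226.87 + $371.03 = $597.90
Taxable wages = $4,497.38 − $597.90 = $3,899.48
Federal income tax: $3,899.48 × 0.275 = $1,072.36
PFL insurance: $4,497.38 × 0.01 = $44.97
Employee stock purchase plan: $4,497.38 × 0.0346 = $155.61
Total deductions = $226.87 + $371.03 + $1,072.36 + $44.97 + $155.61 = $1,870.84
Net pay = $4,497.38 − $1,870.84 = $2,626.54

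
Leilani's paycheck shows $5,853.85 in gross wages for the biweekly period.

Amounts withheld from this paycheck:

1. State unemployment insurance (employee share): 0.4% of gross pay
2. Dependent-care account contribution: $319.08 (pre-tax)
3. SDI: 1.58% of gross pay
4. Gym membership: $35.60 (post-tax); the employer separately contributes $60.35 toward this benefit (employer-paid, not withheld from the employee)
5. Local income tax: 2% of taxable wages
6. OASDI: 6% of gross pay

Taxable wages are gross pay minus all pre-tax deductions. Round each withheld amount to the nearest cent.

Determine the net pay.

$4,921.33

Dependent-care account contribution: $319.08
Taxable wages = $5,853.85 − $319.08 = $5,534.77
Local income tax: $5,534.77 × 0.02 = $110.70
SDI: $5,853.85 × 0.0158 = $92.49
OASDI: $5,853.85 × 0.06 = $351.23
State unemployment insurance (employee share): $5,853.85 × 0.004 = $23.42
Gym membership: $35.60
(Employer's $60.35 toward gym membership is not withheld from the employee.)
Total deductions = $319.08 + $110.70 + $92.49 + $351.23 + $23.42 + $35.60 = $932.52
Net pay = $5,853.85 − $932.52 = $4,921.33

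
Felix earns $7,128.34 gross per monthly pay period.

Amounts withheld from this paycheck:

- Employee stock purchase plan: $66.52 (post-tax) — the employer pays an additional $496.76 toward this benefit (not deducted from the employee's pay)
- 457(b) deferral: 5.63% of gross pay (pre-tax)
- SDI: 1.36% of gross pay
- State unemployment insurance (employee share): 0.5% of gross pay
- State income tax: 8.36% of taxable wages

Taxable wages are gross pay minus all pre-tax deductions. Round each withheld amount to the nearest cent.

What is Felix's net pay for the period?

457(b) deferral: $7,128.34 × 0.0563 = $401.33
Taxable wages = $7,128.34 − $401.33 = $6,727.01
State income tax: $6,727.01 × 0.0836 = $562.38
State unemployment insurance (employee share): $7,128.34 × 0.005 = $35.64
SDI: $7,128.34 × 0.0136 = $96.95
Employee stock purchase plan: $66.52
(Employer's $496.76 toward employee stock purchase plan is not withheld from the employee.)
Total deductions = $401.33 + $562.38 + $35.64 + $96.95 + $66.52 = $1,162.82
Net pay = $7,128.34 − $1,162.82 = $5,965.52

$5,965.52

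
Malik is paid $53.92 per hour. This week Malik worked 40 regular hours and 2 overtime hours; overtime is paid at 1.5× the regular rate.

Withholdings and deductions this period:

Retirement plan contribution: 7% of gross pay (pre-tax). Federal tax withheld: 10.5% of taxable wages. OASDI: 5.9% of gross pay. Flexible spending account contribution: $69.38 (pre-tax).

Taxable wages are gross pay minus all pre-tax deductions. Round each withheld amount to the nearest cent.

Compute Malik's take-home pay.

Regular pay: 40 × $53.92 = $2,156.80
Overtime pay: 2 × $53.92 × 1.5 = $161.76
Gross pay = $2,156.80 + $161.76 = $2,318.56
Retirement plan contribution: $2,318.56 × 0.07 = $162.30
Flexible spending account contribution: $69.38
Pre-tax total = $162.30 + $69.38 = $231.68
Taxable wages = $2,318.56 − $231.68 = $2,086.88
Federal tax withheld: $2,086.88 × 0.105 = $219.12
OASDI: $2,318.56 × 0.059 = $136.80
Total deductions = $162.30 + $69.38 + $219.12 + $136.80 = $587.60
Net pay = $2,318.56 − $587.60 = $1,730.96

$1,730.96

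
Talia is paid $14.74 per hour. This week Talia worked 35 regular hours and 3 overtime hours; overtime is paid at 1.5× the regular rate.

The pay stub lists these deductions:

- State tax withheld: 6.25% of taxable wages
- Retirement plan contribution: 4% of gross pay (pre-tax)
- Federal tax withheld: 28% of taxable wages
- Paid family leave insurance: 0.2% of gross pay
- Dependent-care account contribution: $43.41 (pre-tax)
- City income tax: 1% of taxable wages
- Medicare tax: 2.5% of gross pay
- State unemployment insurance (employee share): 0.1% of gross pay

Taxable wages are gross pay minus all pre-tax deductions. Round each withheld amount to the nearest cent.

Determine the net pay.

Regular pay: 35 × $14.74 = $515.90
Overtime pay: 3 × $14.74 × 1.5 = $66.33
Gross pay = $515.90 + $66.33 = $582.23
Retirement plan contribution: $582.23 × 0.04 = $23.29
Dependent-care account contribution: $43.41
Pre-tax total = $23.29 + $43.41 = $66.70
Taxable wages = $582.23 − $66.70 = $515.53
City income tax: $515.53 × 0.01 = $5.16
Federal tax withheld: $515.53 × 0.28 = $144.35
State tax withheld: $515.53 × 0.0625 = $32.22
State unemployment insurance (employee share): $582.23 × 0.001 = $0.58
Medicare tax: $582.23 × 0.025 = $14.56
Paid family leave insurance: $582.23 × 0.002 = $1.16
Total deductions = $23.29 + $43.41 + $5.16 + $144.35 + $32.22 + $0.58 + $14.56 + $1.16 = $264.73
Net pay = $582.23 − $264.73 = $317.50

$317.50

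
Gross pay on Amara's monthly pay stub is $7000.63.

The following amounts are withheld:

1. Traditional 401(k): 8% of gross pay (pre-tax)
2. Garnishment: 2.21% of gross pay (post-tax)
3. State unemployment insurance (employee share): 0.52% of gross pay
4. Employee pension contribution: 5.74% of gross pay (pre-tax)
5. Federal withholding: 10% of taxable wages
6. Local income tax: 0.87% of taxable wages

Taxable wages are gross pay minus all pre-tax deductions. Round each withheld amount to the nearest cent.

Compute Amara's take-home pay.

Employee pension contribution: $7000.63 × 0.0574 = $401.84
Traditional 401(k): $7000.63 × 0.08 = $560.05
Pre-tax total = $401.84 + $560.05 = $961.89
Taxable wages = $7000.63 − $961.89 = $6038.74
Federal withholding: $6038.74 × 0.1 = $603.87
Local income tax: $6038.74 × 0.0087 = $52.54
State unemployment insurance (employee share): $7000.63 × 0.0052 = $36.40
Garnishment: $7000.63 × 0.0221 = $154.71
Total deductions = $401.84 + $560.05 + $603.87 + $52.54 + $36.40 + $154.71 = $1809.41
Net pay = $7000.63 − $1809.41 = $5191.22

$5191.22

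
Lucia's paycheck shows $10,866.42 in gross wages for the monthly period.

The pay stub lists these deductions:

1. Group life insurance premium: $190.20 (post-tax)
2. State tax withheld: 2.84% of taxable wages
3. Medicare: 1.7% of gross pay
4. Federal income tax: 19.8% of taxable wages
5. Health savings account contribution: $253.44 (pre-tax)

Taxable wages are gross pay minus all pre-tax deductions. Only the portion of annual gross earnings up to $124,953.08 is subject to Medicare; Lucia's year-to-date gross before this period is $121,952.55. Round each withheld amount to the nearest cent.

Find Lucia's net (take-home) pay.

Health savings account contribution: $253.44
Taxable wages = $10,866.42 − $253.44 = $10,612.98
State tax withheld: $10,612.98 × 0.0284 = $301.41
Federal income tax: $10,612.98 × 0.198 = $2,101.37
Medicare: only $124,953.08 − $121,952.55 = $3,000.53 of this check is subject → $3,000.53 × 0.017 = $51.01
Group life insurance premium: $190.20
Total deductions = $253.44 + $301.41 + $2,101.37 + $51.01 + $190.20 = $2,897.43
Net pay = $10,866.42 − $2,897.43 = $7,968.99

$7,968.99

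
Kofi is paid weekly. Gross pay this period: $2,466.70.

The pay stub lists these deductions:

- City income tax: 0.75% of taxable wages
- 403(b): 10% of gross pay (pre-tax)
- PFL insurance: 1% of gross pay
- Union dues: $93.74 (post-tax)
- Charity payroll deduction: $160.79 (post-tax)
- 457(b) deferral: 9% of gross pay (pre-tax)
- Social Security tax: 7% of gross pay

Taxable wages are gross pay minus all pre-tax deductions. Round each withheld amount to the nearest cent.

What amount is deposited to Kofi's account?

403(b): $2,466.70 × 0.1 = $246.67
457(b) deferral: $2,466.70 × 0.09 = $222.00
Pre-tax total = $246.67 + $222.00 = $468.67
Taxable wages = $2,466.70 − $468.67 = $1,998.03
City income tax: $1,998.03 × 0.0075 = $14.99
Social Security tax: $2,466.70 × 0.07 = $172.67
PFL insurance: $2,466.70 × 0.01 = $24.67
Charity payroll deduction: $160.79
Union dues: $93.74
Total deductions = $246.67 + $222.00 + $14.99 + $172.67 + $24.67 + $160.79 + $93.74 = $935.53
Net pay = $2,466.70 − $935.53 = $1,531.17

$1,531.17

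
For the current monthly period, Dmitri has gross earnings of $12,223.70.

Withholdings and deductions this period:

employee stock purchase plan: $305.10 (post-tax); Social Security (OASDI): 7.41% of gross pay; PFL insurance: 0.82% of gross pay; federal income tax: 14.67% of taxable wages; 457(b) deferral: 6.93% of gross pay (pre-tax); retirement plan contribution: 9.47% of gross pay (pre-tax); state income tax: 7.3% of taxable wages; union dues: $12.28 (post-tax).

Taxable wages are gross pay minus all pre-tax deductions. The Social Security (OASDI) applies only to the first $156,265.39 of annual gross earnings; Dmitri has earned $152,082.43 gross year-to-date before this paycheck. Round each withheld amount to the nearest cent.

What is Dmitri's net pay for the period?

$7,246.33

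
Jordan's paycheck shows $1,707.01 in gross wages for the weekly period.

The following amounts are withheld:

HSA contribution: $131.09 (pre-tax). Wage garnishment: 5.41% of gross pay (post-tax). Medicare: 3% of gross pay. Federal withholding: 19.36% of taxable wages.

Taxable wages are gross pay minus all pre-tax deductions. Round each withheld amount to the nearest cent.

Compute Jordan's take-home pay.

$1,127.26

HSA contribution: $131.09
Taxable wages = $1,707.01 − $131.09 = $1,575.92
Federal withholding: $1,575.92 × 0.1936 = $305.10
Medicare: $1,707.01 × 0.03 = $51.21
Wage garnishment: $1,707.01 × 0.0541 = $92.35
Total deductions = $131.09 + $305.10 + $51.21 + $92.35 = $579.75
Net pay = $1,707.01 − $579.75 = $1,127.26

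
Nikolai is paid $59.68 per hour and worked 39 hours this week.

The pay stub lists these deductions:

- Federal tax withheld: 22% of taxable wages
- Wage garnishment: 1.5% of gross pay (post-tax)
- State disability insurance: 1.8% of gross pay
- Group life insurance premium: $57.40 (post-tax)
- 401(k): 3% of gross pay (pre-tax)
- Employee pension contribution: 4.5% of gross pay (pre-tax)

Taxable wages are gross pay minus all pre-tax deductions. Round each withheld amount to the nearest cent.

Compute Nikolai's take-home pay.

Gross pay: 39 × $59.68 = $2327.52
Employee pension contribution: $2327.52 × 0.045 = $104.74
401(k): $2327.52 × 0.03 = $69.83
Pre-tax total = $104.74 + $69.83 = $174.57
Taxable wages = $2327.52 − $174.57 = $2152.95
Federal tax withheld: $2152.95 × 0.22 = $473.65
State disability insurance: $2327.52 × 0.018 = $41.90
Wage garnishment: $2327.52 × 0.015 = $34.91
Group life insurance premium: $57.40
Total deductions = $104.74 + $69.83 + $473.65 + $41.90 + $34.91 + $57.40 = $782.43
Net pay = $2327.52 − $782.43 = $1545.09

$1545.09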